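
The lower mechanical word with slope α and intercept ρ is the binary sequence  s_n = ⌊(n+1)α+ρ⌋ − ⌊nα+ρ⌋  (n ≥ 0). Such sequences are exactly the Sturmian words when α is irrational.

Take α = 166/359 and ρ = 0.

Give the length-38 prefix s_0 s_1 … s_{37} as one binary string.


n=0: ⌊(1·166)/359⌋ − ⌊(0·166)/359⌋ = ⌊166/359⌋ − ⌊0/359⌋ = 0 − 0 = 0
n=1: ⌊(2·166)/359⌋ − ⌊(1·166)/359⌋ = ⌊332/359⌋ − ⌊166/359⌋ = 0 − 0 = 0
n=2: ⌊(3·166)/359⌋ − ⌊(2·166)/359⌋ = ⌊498/359⌋ − ⌊332/359⌋ = 1 − 0 = 1
n=3: ⌊(4·166)/359⌋ − ⌊(3·166)/359⌋ = ⌊664/359⌋ − ⌊498/359⌋ = 1 − 1 = 0
n=4: ⌊(5·166)/359⌋ − ⌊(4·166)/359⌋ = ⌊830/359⌋ − ⌊664/359⌋ = 2 − 1 = 1
n=5: ⌊(6·166)/359⌋ − ⌊(5·166)/359⌋ = ⌊996/359⌋ − ⌊830/359⌋ = 2 − 2 = 0
n=6: ⌊(7·166)/359⌋ − ⌊(6·166)/359⌋ = ⌊1162/359⌋ − ⌊996/359⌋ = 3 − 2 = 1
n=7: ⌊(8·166)/359⌋ − ⌊(7·166)/359⌋ = ⌊1328/359⌋ − ⌊1162/359⌋ = 3 − 3 = 0
n=8: ⌊(9·166)/359⌋ − ⌊(8·166)/359⌋ = ⌊1494/359⌋ − ⌊1328/359⌋ = 4 − 3 = 1
n=9: ⌊(10·166)/359⌋ − ⌊(9·166)/359⌋ = ⌊1660/359⌋ − ⌊1494/359⌋ = 4 − 4 = 0
n=10: ⌊(11·166)/359⌋ − ⌊(10·166)/359⌋ = ⌊1826/359⌋ − ⌊1660/359⌋ = 5 − 4 = 1
n=11: ⌊(12·166)/359⌋ − ⌊(11·166)/359⌋ = ⌊1992/359⌋ − ⌊1826/359⌋ = 5 − 5 = 0
n=12: ⌊(13·166)/359⌋ − ⌊(12·166)/359⌋ = ⌊2158/359⌋ − ⌊1992/359⌋ = 6 − 5 = 1
n=13: ⌊(14·166)/359⌋ − ⌊(13·166)/359⌋ = ⌊2324/359⌋ − ⌊2158/359⌋ = 6 − 6 = 0
n=14: ⌊(15·166)/359⌋ − ⌊(14·166)/359⌋ = ⌊2490/359⌋ − ⌊2324/359⌋ = 6 − 6 = 0
n=15: ⌊(16·166)/359⌋ − ⌊(15·166)/359⌋ = ⌊2656/359⌋ − ⌊2490/359⌋ = 7 − 6 = 1
n=16: ⌊(17·166)/359⌋ − ⌊(16·166)/359⌋ = ⌊2822/359⌋ − ⌊2656/359⌋ = 7 − 7 = 0
n=17: ⌊(18·166)/359⌋ − ⌊(17·166)/359⌋ = ⌊2988/359⌋ − ⌊2822/359⌋ = 8 − 7 = 1
n=18: ⌊(19·166)/359⌋ − ⌊(18·166)/359⌋ = ⌊3154/359⌋ − ⌊2988/359⌋ = 8 − 8 = 0
n=19: ⌊(20·166)/359⌋ − ⌊(19·166)/359⌋ = ⌊3320/359⌋ − ⌊3154/359⌋ = 9 − 8 = 1
n=20: ⌊(21·166)/359⌋ − ⌊(20·166)/359⌋ = ⌊3486/359⌋ − ⌊3320/359⌋ = 9 − 9 = 0
n=21: ⌊(22·166)/359⌋ − ⌊(21·166)/359⌋ = ⌊3652/359⌋ − ⌊3486/359⌋ = 10 − 9 = 1
n=22: ⌊(23·166)/359⌋ − ⌊(22·166)/359⌋ = ⌊3818/359⌋ − ⌊3652/359⌋ = 10 − 10 = 0
n=23: ⌊(24·166)/359⌋ − ⌊(23·166)/359⌋ = ⌊3984/359⌋ − ⌊3818/359⌋ = 11 − 10 = 1
n=24: ⌊(25·166)/359⌋ − ⌊(24·166)/359⌋ = ⌊4150/359⌋ − ⌊3984/359⌋ = 11 − 11 = 0
n=25: ⌊(26·166)/359⌋ − ⌊(25·166)/359⌋ = ⌊4316/359⌋ − ⌊4150/359⌋ = 12 − 11 = 1
n=26: ⌊(27·166)/359⌋ − ⌊(26·166)/359⌋ = ⌊4482/359⌋ − ⌊4316/359⌋ = 12 − 12 = 0
n=27: ⌊(28·166)/359⌋ − ⌊(27·166)/359⌋ = ⌊4648/359⌋ − ⌊4482/359⌋ = 12 − 12 = 0
n=28: ⌊(29·166)/359⌋ − ⌊(28·166)/359⌋ = ⌊4814/359⌋ − ⌊4648/359⌋ = 13 − 12 = 1
n=29: ⌊(30·166)/359⌋ − ⌊(29·166)/359⌋ = ⌊4980/359⌋ − ⌊4814/359⌋ = 13 − 13 = 0
n=30: ⌊(31·166)/359⌋ − ⌊(30·166)/359⌋ = ⌊5146/359⌋ − ⌊4980/359⌋ = 14 − 13 = 1
n=31: ⌊(32·166)/359⌋ − ⌊(31·166)/359⌋ = ⌊5312/359⌋ − ⌊5146/359⌋ = 14 − 14 = 0
n=32: ⌊(33·166)/359⌋ − ⌊(32·166)/359⌋ = ⌊5478/359⌋ − ⌊5312/359⌋ = 15 − 14 = 1
n=33: ⌊(34·166)/359⌋ − ⌊(33·166)/359⌋ = ⌊5644/359⌋ − ⌊5478/359⌋ = 15 − 15 = 0
n=34: ⌊(35·166)/359⌋ − ⌊(34·166)/359⌋ = ⌊5810/359⌋ − ⌊5644/359⌋ = 16 − 15 = 1
n=35: ⌊(36·166)/359⌋ − ⌊(35·166)/359⌋ = ⌊5976/359⌋ − ⌊5810/359⌋ = 16 − 16 = 0
n=36: ⌊(37·166)/359⌋ − ⌊(36·166)/359⌋ = ⌊6142/359⌋ − ⌊5976/359⌋ = 17 − 16 = 1
n=37: ⌊(38·166)/359⌋ − ⌊(37·166)/359⌋ = ⌊6308/359⌋ − ⌊6142/359⌋ = 17 − 17 = 0

00101010101010010101010101001010101010


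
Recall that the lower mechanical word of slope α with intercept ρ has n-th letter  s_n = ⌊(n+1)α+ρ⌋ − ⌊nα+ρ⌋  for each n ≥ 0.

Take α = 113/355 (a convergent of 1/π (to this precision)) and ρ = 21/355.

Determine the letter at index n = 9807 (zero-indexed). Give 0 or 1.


1

(n+1)α + ρ = (9808·113 + 21) / 355 = 1108325/355
nα + ρ     = (9807·113 + 21) / 355 = 1108212/355
⌊1108325/355⌋ = 3122,  ⌊1108212/355⌋ = 3121
s_{9807} = 3122 − 3121 = 1


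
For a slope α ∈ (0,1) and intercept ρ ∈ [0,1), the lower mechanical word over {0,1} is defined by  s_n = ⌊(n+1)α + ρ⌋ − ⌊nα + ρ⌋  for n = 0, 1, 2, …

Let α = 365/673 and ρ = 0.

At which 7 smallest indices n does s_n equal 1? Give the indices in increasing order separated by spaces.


n=0: ⌊365/673⌋−⌊0/673⌋ = 0−0 = 0
n=1: ⌊730/673⌋−⌊365/673⌋ = 1−0 = 1  ← one
n=2: ⌊1095/673⌋−⌊730/673⌋ = 1−1 = 0
n=3: ⌊1460/673⌋−⌊1095/673⌋ = 2−1 = 1  ← one
n=4: ⌊1825/673⌋−⌊1460/673⌋ = 2−2 = 0
n=5: ⌊2190/673⌋−⌊1825/673⌋ = 3−2 = 1  ← one
n=6: ⌊2555/673⌋−⌊2190/673⌋ = 3−3 = 0
n=7: ⌊2920/673⌋−⌊2555/673⌋ = 4−3 = 1  ← one
n=8: ⌊3285/673⌋−⌊2920/673⌋ = 4−4 = 0
n=9: ⌊3650/673⌋−⌊3285/673⌋ = 5−4 = 1  ← one
n=10: ⌊4015/673⌋−⌊3650/673⌋ = 5−5 = 0
n=11: ⌊4380/673⌋−⌊4015/673⌋ = 6−5 = 1  ← one
n=12: ⌊4745/673⌋−⌊4380/673⌋ = 7−6 = 1  ← one
positions of the first 7 ones: 1 3 5 7 9 11 12

1 3 5 7 9 11 12


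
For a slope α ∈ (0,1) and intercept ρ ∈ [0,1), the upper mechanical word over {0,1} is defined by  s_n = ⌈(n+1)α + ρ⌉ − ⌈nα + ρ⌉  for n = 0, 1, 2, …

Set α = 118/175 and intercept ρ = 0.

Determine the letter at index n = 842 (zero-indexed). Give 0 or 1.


1

(n+1)α + ρ = (843·118) / 175 = 99474/175
nα + ρ     = (842·118) / 175 = 99356/175
⌈99474/175⌉ = 569,  ⌈99356/175⌉ = 568
s_{842} = 569 − 568 = 1


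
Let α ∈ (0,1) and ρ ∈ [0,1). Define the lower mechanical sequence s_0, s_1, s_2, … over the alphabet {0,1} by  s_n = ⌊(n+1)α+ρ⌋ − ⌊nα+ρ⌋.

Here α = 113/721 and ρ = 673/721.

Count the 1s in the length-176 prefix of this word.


#1s = Σ_{n=0}^{175} s_n = Σ_{n=0}^{175} (⌊(n+1)α+ρ⌋ − ⌊nα+ρ⌋)
the sum telescopes: every ⌊nα+ρ⌋ with 0 < n < 176 appears once with + and once with −, leaving ⌊176α+ρ⌋ − ⌊0·α+ρ⌋
176α + ρ = (176·113 + 673) / 721 = 20561/721
ρ = 673/721
⌊20561/721⌋ = 28,  ⌊673/721⌋ = 0
#1s = 28 − 0 = 28

28


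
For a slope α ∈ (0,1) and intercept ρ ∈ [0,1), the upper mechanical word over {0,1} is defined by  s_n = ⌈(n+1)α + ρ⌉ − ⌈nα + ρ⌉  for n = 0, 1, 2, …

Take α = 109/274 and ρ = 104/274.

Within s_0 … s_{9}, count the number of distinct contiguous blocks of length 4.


t_n = ⌈(n·109+104)/274⌉ for n = 0 … 10:
  n=0…9: ⌈104/274⌉=1 ⌈213/274⌉=1 ⌈322/274⌉=2 ⌈431/274⌉=2 ⌈540/274⌉=2 ⌈649/274⌉=3 ⌈758/274⌉=3 ⌈867/274⌉=4 ⌈976/274⌉=4 ⌈1085/274⌉=4
  n=10: ⌈1194/274⌉=5
s_n = t_(n+1) − t_n for n = 0 … 9 gives
prefix = 0100101001
slide a length-4 window over [0..3] … [6..9] (7 windows); first occurrence of each distinct factor:
  [  0..  3] 0100
  [  1..  4] 1001
  [  2..  5] 0010
  [  3..  6] 0101
  [  4..  7] 1010
  (the other 2 windows repeat one of these)
distinct factors: {0010, 0100, 0101, 1001, 1010}
count = 5  (Sturmian bound for length 4 is 5)

5


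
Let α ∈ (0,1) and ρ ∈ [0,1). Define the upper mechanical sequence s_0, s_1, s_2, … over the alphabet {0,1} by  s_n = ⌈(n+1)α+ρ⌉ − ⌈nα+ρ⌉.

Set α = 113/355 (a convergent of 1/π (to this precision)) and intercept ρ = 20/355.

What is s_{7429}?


(n+1)α + ρ = (7430·113 + 20) / 355 = 839610/355
nα + ρ     = (7429·113 + 20) / 355 = 839497/355
⌈839610/355⌉ = 2366,  ⌈839497/355⌉ = 2365
s_{7429} = 2366 − 2365 = 1

1


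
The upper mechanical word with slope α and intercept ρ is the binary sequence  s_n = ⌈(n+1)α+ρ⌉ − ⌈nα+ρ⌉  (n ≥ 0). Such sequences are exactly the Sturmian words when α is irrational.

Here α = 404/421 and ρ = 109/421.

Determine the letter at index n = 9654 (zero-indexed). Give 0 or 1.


1

(n+1)α + ρ = (9655·404 + 109) / 421 = 3900729/421
nα + ρ     = (9654·404 + 109) / 421 = 3900325/421
⌈3900729/421⌉ = 9266,  ⌈3900325/421⌉ = 9265
s_{9654} = 9266 − 9265 = 1


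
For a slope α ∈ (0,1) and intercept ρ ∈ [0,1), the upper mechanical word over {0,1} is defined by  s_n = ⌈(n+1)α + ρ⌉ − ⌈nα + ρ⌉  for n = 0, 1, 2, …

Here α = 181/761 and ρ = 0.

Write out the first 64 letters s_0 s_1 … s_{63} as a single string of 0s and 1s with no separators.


1000100010001000100001000100010001000100001000100010001000100001

n=0: ⌈(1·181)/761⌉ − ⌈(0·181)/761⌉ = ⌈181/761⌉ − ⌈0/761⌉ = 1 − 0 = 1
n=1: ⌈(2·181)/761⌉ − ⌈(1·181)/761⌉ = ⌈362/761⌉ − ⌈181/761⌉ = 1 − 1 = 0
n=2: ⌈(3·181)/761⌉ − ⌈(2·181)/761⌉ = ⌈543/761⌉ − ⌈362/761⌉ = 1 − 1 = 0
n=3: ⌈(4·181)/761⌉ − ⌈(3·181)/761⌉ = ⌈724/761⌉ − ⌈543/761⌉ = 1 − 1 = 0
n=4: ⌈(5·181)/761⌉ − ⌈(4·181)/761⌉ = ⌈905/761⌉ − ⌈724/761⌉ = 2 − 1 = 1
n=5: ⌈(6·181)/761⌉ − ⌈(5·181)/761⌉ = ⌈1086/761⌉ − ⌈905/761⌉ = 2 − 2 = 0
n=6: ⌈(7·181)/761⌉ − ⌈(6·181)/761⌉ = ⌈1267/761⌉ − ⌈1086/761⌉ = 2 − 2 = 0
n=7: ⌈(8·181)/761⌉ − ⌈(7·181)/761⌉ = ⌈1448/761⌉ − ⌈1267/761⌉ = 2 − 2 = 0
n=8: ⌈(9·181)/761⌉ − ⌈(8·181)/761⌉ = ⌈1629/761⌉ − ⌈1448/761⌉ = 3 − 2 = 1
n=9: ⌈(10·181)/761⌉ − ⌈(9·181)/761⌉ = ⌈1810/761⌉ − ⌈1629/761⌉ = 3 − 3 = 0
n=10: ⌈(11·181)/761⌉ − ⌈(10·181)/761⌉ = ⌈1991/761⌉ − ⌈1810/761⌉ = 3 − 3 = 0
n=11: ⌈(12·181)/761⌉ − ⌈(11·181)/761⌉ = ⌈2172/761⌉ − ⌈1991/761⌉ = 3 − 3 = 0
n=12: ⌈(13·181)/761⌉ − ⌈(12·181)/761⌉ = ⌈2353/761⌉ − ⌈2172/761⌉ = 4 − 3 = 1
n=13: ⌈(14·181)/761⌉ − ⌈(13·181)/761⌉ = ⌈2534/761⌉ − ⌈2353/761⌉ = 4 − 4 = 0
n=14: ⌈(15·181)/761⌉ − ⌈(14·181)/761⌉ = ⌈2715/761⌉ − ⌈2534/761⌉ = 4 − 4 = 0
n=15: ⌈(16·181)/761⌉ − ⌈(15·181)/761⌉ = ⌈2896/761⌉ − ⌈2715/761⌉ = 4 − 4 = 0
n=16: ⌈(17·181)/761⌉ − ⌈(16·181)/761⌉ = ⌈3077/761⌉ − ⌈2896/761⌉ = 5 − 4 = 1
n=17: ⌈(18·181)/761⌉ − ⌈(17·181)/761⌉ = ⌈3258/761⌉ − ⌈3077/761⌉ = 5 − 5 = 0
n=18: ⌈(19·181)/761⌉ − ⌈(18·181)/761⌉ = ⌈3439/761⌉ − ⌈3258/761⌉ = 5 − 5 = 0
n=19: ⌈(20·181)/761⌉ − ⌈(19·181)/761⌉ = ⌈3620/761⌉ − ⌈3439/761⌉ = 5 − 5 = 0
n=20: ⌈(21·181)/761⌉ − ⌈(20·181)/761⌉ = ⌈3801/761⌉ − ⌈3620/761⌉ = 5 − 5 = 0
n=21: ⌈(22·181)/761⌉ − ⌈(21·181)/761⌉ = ⌈3982/761⌉ − ⌈3801/761⌉ = 6 − 5 = 1
n=22: ⌈(23·181)/761⌉ − ⌈(22·181)/761⌉ = ⌈4163/761⌉ − ⌈3982/761⌉ = 6 − 6 = 0
n=23: ⌈(24·181)/761⌉ − ⌈(23·181)/761⌉ = ⌈4344/761⌉ − ⌈4163/761⌉ = 6 − 6 = 0
n=24: ⌈(25·181)/761⌉ − ⌈(24·181)/761⌉ = ⌈4525/761⌉ − ⌈4344/761⌉ = 6 − 6 = 0
n=25: ⌈(26·181)/761⌉ − ⌈(25·181)/761⌉ = ⌈4706/761⌉ − ⌈4525/761⌉ = 7 − 6 = 1
n=26: ⌈(27·181)/761⌉ − ⌈(26·181)/761⌉ = ⌈4887/761⌉ − ⌈4706/761⌉ = 7 − 7 = 0
n=27: ⌈(28·181)/761⌉ − ⌈(27·181)/761⌉ = ⌈5068/761⌉ − ⌈4887/761⌉ = 7 − 7 = 0
n=28: ⌈(29·181)/761⌉ − ⌈(28·181)/761⌉ = ⌈5249/761⌉ − ⌈5068/761⌉ = 7 − 7 = 0
n=29: ⌈(30·181)/761⌉ − ⌈(29·181)/761⌉ = ⌈5430/761⌉ − ⌈5249/761⌉ = 8 − 7 = 1
n=30: ⌈(31·181)/761⌉ − ⌈(30·181)/761⌉ = ⌈5611/761⌉ − ⌈5430/761⌉ = 8 − 8 = 0
n=31: ⌈(32·181)/761⌉ − ⌈(31·181)/761⌉ = ⌈5792/761⌉ − ⌈5611/761⌉ = 8 − 8 = 0
n=32: ⌈(33·181)/761⌉ − ⌈(32·181)/761⌉ = ⌈5973/761⌉ − ⌈5792/761⌉ = 8 − 8 = 0
n=33: ⌈(34·181)/761⌉ − ⌈(33·181)/761⌉ = ⌈6154/761⌉ − ⌈5973/761⌉ = 9 − 8 = 1
n=34: ⌈(35·181)/761⌉ − ⌈(34·181)/761⌉ = ⌈6335/761⌉ − ⌈6154/761⌉ = 9 − 9 = 0
n=35: ⌈(36·181)/761⌉ − ⌈(35·181)/761⌉ = ⌈6516/761⌉ − ⌈6335/761⌉ = 9 − 9 = 0
n=36: ⌈(37·181)/761⌉ − ⌈(36·181)/761⌉ = ⌈6697/761⌉ − ⌈6516/761⌉ = 9 − 9 = 0
n=37: ⌈(38·181)/761⌉ − ⌈(37·181)/761⌉ = ⌈6878/761⌉ − ⌈6697/761⌉ = 10 − 9 = 1
n=38: ⌈(39·181)/761⌉ − ⌈(38·181)/761⌉ = ⌈7059/761⌉ − ⌈6878/761⌉ = 10 − 10 = 0
n=39: ⌈(40·181)/761⌉ − ⌈(39·181)/761⌉ = ⌈7240/761⌉ − ⌈7059/761⌉ = 10 − 10 = 0
n=40: ⌈(41·181)/761⌉ − ⌈(40·181)/761⌉ = ⌈7421/761⌉ − ⌈7240/761⌉ = 10 − 10 = 0
n=41: ⌈(42·181)/761⌉ − ⌈(41·181)/761⌉ = ⌈7602/761⌉ − ⌈7421/761⌉ = 10 − 10 = 0
n=42: ⌈(43·181)/761⌉ − ⌈(42·181)/761⌉ = ⌈7783/761⌉ − ⌈7602/761⌉ = 11 − 10 = 1
n=43: ⌈(44·181)/761⌉ − ⌈(43·181)/761⌉ = ⌈7964/761⌉ − ⌈7783/761⌉ = 11 − 11 = 0
n=44: ⌈(45·181)/761⌉ − ⌈(44·181)/761⌉ = ⌈8145/761⌉ − ⌈7964/761⌉ = 11 − 11 = 0
n=45: ⌈(46·181)/761⌉ − ⌈(45·181)/761⌉ = ⌈8326/761⌉ − ⌈8145/761⌉ = 11 − 11 = 0
n=46: ⌈(47·181)/761⌉ − ⌈(46·181)/761⌉ = ⌈8507/761⌉ − ⌈8326/761⌉ = 12 − 11 = 1
n=47: ⌈(48·181)/761⌉ − ⌈(47·181)/761⌉ = ⌈8688/761⌉ − ⌈8507/761⌉ = 12 − 12 = 0
n=48: ⌈(49·181)/761⌉ − ⌈(48·181)/761⌉ = ⌈8869/761⌉ − ⌈8688/761⌉ = 12 − 12 = 0
n=49: ⌈(50·181)/761⌉ − ⌈(49·181)/761⌉ = ⌈9050/761⌉ − ⌈8869/761⌉ = 12 − 12 = 0
n=50: ⌈(51·181)/761⌉ − ⌈(50·181)/761⌉ = ⌈9231/761⌉ − ⌈9050/761⌉ = 13 − 12 = 1
n=51: ⌈(52·181)/761⌉ − ⌈(51·181)/761⌉ = ⌈9412/761⌉ − ⌈9231/761⌉ = 13 − 13 = 0
n=52: ⌈(53·181)/761⌉ − ⌈(52·181)/761⌉ = ⌈9593/761⌉ − ⌈9412/761⌉ = 13 − 13 = 0
n=53: ⌈(54·181)/761⌉ − ⌈(53·181)/761⌉ = ⌈9774/761⌉ − ⌈9593/761⌉ = 13 − 13 = 0
n=54: ⌈(55·181)/761⌉ − ⌈(54·181)/761⌉ = ⌈9955/761⌉ − ⌈9774/761⌉ = 14 − 13 = 1
n=55: ⌈(56·181)/761⌉ − ⌈(55·181)/761⌉ = ⌈10136/761⌉ − ⌈9955/761⌉ = 14 − 14 = 0
n=56: ⌈(57·181)/761⌉ − ⌈(56·181)/761⌉ = ⌈10317/761⌉ − ⌈10136/761⌉ = 14 − 14 = 0
n=57: ⌈(58·181)/761⌉ − ⌈(57·181)/761⌉ = ⌈10498/761⌉ − ⌈10317/761⌉ = 14 − 14 = 0
n=58: ⌈(59·181)/761⌉ − ⌈(58·181)/761⌉ = ⌈10679/761⌉ − ⌈10498/761⌉ = 15 − 14 = 1
n=59: ⌈(60·181)/761⌉ − ⌈(59·181)/761⌉ = ⌈10860/761⌉ − ⌈10679/761⌉ = 15 − 15 = 0
n=60: ⌈(61·181)/761⌉ − ⌈(60·181)/761⌉ = ⌈11041/761⌉ − ⌈10860/761⌉ = 15 − 15 = 0
n=61: ⌈(62·181)/761⌉ − ⌈(61·181)/761⌉ = ⌈11222/761⌉ − ⌈11041/761⌉ = 15 − 15 = 0
n=62: ⌈(63·181)/761⌉ − ⌈(62·181)/761⌉ = ⌈11403/761⌉ − ⌈11222/761⌉ = 15 − 15 = 0
n=63: ⌈(64·181)/761⌉ − ⌈(63·181)/761⌉ = ⌈11584/761⌉ − ⌈11403/761⌉ = 16 − 15 = 1


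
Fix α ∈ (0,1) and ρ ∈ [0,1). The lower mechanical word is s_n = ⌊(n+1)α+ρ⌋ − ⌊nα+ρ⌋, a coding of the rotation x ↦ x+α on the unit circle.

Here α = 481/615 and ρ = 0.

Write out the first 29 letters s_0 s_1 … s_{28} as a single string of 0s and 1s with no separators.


01110111101110111101110111101

n=0: ⌊(1·481)/615⌋ − ⌊(0·481)/615⌋ = ⌊481/615⌋ − ⌊0/615⌋ = 0 − 0 = 0
n=1: ⌊(2·481)/615⌋ − ⌊(1·481)/615⌋ = ⌊962/615⌋ − ⌊481/615⌋ = 1 − 0 = 1
n=2: ⌊(3·481)/615⌋ − ⌊(2·481)/615⌋ = ⌊1443/615⌋ − ⌊962/615⌋ = 2 − 1 = 1
n=3: ⌊(4·481)/615⌋ − ⌊(3·481)/615⌋ = ⌊1924/615⌋ − ⌊1443/615⌋ = 3 − 2 = 1
n=4: ⌊(5·481)/615⌋ − ⌊(4·481)/615⌋ = ⌊2405/615⌋ − ⌊1924/615⌋ = 3 − 3 = 0
n=5: ⌊(6·481)/615⌋ − ⌊(5·481)/615⌋ = ⌊2886/615⌋ − ⌊2405/615⌋ = 4 − 3 = 1
n=6: ⌊(7·481)/615⌋ − ⌊(6·481)/615⌋ = ⌊3367/615⌋ − ⌊2886/615⌋ = 5 − 4 = 1
n=7: ⌊(8·481)/615⌋ − ⌊(7·481)/615⌋ = ⌊3848/615⌋ − ⌊3367/615⌋ = 6 − 5 = 1
n=8: ⌊(9·481)/615⌋ − ⌊(8·481)/615⌋ = ⌊4329/615⌋ − ⌊3848/615⌋ = 7 − 6 = 1
n=9: ⌊(10·481)/615⌋ − ⌊(9·481)/615⌋ = ⌊4810/615⌋ − ⌊4329/615⌋ = 7 − 7 = 0
n=10: ⌊(11·481)/615⌋ − ⌊(10·481)/615⌋ = ⌊5291/615⌋ − ⌊4810/615⌋ = 8 − 7 = 1
n=11: ⌊(12·481)/615⌋ − ⌊(11·481)/615⌋ = ⌊5772/615⌋ − ⌊5291/615⌋ = 9 − 8 = 1
n=12: ⌊(13·481)/615⌋ − ⌊(12·481)/615⌋ = ⌊6253/615⌋ − ⌊5772/615⌋ = 10 − 9 = 1
n=13: ⌊(14·481)/615⌋ − ⌊(13·481)/615⌋ = ⌊6734/615⌋ − ⌊6253/615⌋ = 10 − 10 = 0
n=14: ⌊(15·481)/615⌋ − ⌊(14·481)/615⌋ = ⌊7215/615⌋ − ⌊6734/615⌋ = 11 − 10 = 1
n=15: ⌊(16·481)/615⌋ − ⌊(15·481)/615⌋ = ⌊7696/615⌋ − ⌊7215/615⌋ = 12 − 11 = 1
n=16: ⌊(17·481)/615⌋ − ⌊(16·481)/615⌋ = ⌊8177/615⌋ − ⌊7696/615⌋ = 13 − 12 = 1
n=17: ⌊(18·481)/615⌋ − ⌊(17·481)/615⌋ = ⌊8658/615⌋ − ⌊8177/615⌋ = 14 − 13 = 1
n=18: ⌊(19·481)/615⌋ − ⌊(18·481)/615⌋ = ⌊9139/615⌋ − ⌊8658/615⌋ = 14 − 14 = 0
n=19: ⌊(20·481)/615⌋ − ⌊(19·481)/615⌋ = ⌊9620/615⌋ − ⌊9139/615⌋ = 15 − 14 = 1
n=20: ⌊(21·481)/615⌋ − ⌊(20·481)/615⌋ = ⌊10101/615⌋ − ⌊9620/615⌋ = 16 − 15 = 1
n=21: ⌊(22·481)/615⌋ − ⌊(21·481)/615⌋ = ⌊10582/615⌋ − ⌊10101/615⌋ = 17 − 16 = 1
n=22: ⌊(23·481)/615⌋ − ⌊(22·481)/615⌋ = ⌊11063/615⌋ − ⌊10582/615⌋ = 17 − 17 = 0
n=23: ⌊(24·481)/615⌋ − ⌊(23·481)/615⌋ = ⌊11544/615⌋ − ⌊11063/615⌋ = 18 − 17 = 1
n=24: ⌊(25·481)/615⌋ − ⌊(24·481)/615⌋ = ⌊12025/615⌋ − ⌊11544/615⌋ = 19 − 18 = 1
n=25: ⌊(26·481)/615⌋ − ⌊(25·481)/615⌋ = ⌊12506/615⌋ − ⌊12025/615⌋ = 20 − 19 = 1
n=26: ⌊(27·481)/615⌋ − ⌊(26·481)/615⌋ = ⌊12987/615⌋ − ⌊12506/615⌋ = 21 − 20 = 1
n=27: ⌊(28·481)/615⌋ − ⌊(27·481)/615⌋ = ⌊13468/615⌋ − ⌊12987/615⌋ = 21 − 21 = 0
n=28: ⌊(29·481)/615⌋ − ⌊(28·481)/615⌋ = ⌊13949/615⌋ − ⌊13468/615⌋ = 22 − 21 = 1


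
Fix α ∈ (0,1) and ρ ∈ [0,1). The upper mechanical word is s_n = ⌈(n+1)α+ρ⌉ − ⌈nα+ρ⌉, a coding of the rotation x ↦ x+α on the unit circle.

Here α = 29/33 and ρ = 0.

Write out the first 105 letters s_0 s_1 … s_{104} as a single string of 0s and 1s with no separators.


n=0: ⌈(1·29)/33⌉ − ⌈(0·29)/33⌉ = ⌈29/33⌉ − ⌈0/33⌉ = 1 − 0 = 1
n=1: ⌈(2·29)/33⌉ − ⌈(1·29)/33⌉ = ⌈58/33⌉ − ⌈29/33⌉ = 2 − 1 = 1
n=2: ⌈(3·29)/33⌉ − ⌈(2·29)/33⌉ = ⌈87/33⌉ − ⌈58/33⌉ = 3 − 2 = 1
n=3: ⌈(4·29)/33⌉ − ⌈(3·29)/33⌉ = ⌈116/33⌉ − ⌈87/33⌉ = 4 − 3 = 1
n=4: ⌈(5·29)/33⌉ − ⌈(4·29)/33⌉ = ⌈145/33⌉ − ⌈116/33⌉ = 5 − 4 = 1
n=5: ⌈(6·29)/33⌉ − ⌈(5·29)/33⌉ = ⌈174/33⌉ − ⌈145/33⌉ = 6 − 5 = 1
n=6: ⌈(7·29)/33⌉ − ⌈(6·29)/33⌉ = ⌈203/33⌉ − ⌈174/33⌉ = 7 − 6 = 1
n=7: ⌈(8·29)/33⌉ − ⌈(7·29)/33⌉ = ⌈232/33⌉ − ⌈203/33⌉ = 8 − 7 = 1
n=8: ⌈(9·29)/33⌉ − ⌈(8·29)/33⌉ = ⌈261/33⌉ − ⌈232/33⌉ = 8 − 8 = 0
n=9: ⌈(10·29)/33⌉ − ⌈(9·29)/33⌉ = ⌈290/33⌉ − ⌈261/33⌉ = 9 − 8 = 1
n=10: ⌈(11·29)/33⌉ − ⌈(10·29)/33⌉ = ⌈319/33⌉ − ⌈290/33⌉ = 10 − 9 = 1
n=11: ⌈(12·29)/33⌉ − ⌈(11·29)/33⌉ = ⌈348/33⌉ − ⌈319/33⌉ = 11 − 10 = 1
n=12: ⌈(13·29)/33⌉ − ⌈(12·29)/33⌉ = ⌈377/33⌉ − ⌈348/33⌉ = 12 − 11 = 1
n=13: ⌈(14·29)/33⌉ − ⌈(13·29)/33⌉ = ⌈406/33⌉ − ⌈377/33⌉ = 13 − 12 = 1
n=14: ⌈(15·29)/33⌉ − ⌈(14·29)/33⌉ = ⌈435/33⌉ − ⌈406/33⌉ = 14 − 13 = 1
n=15: ⌈(16·29)/33⌉ − ⌈(15·29)/33⌉ = ⌈464/33⌉ − ⌈435/33⌉ = 15 − 14 = 1
n=16: ⌈(17·29)/33⌉ − ⌈(16·29)/33⌉ = ⌈493/33⌉ − ⌈464/33⌉ = 15 − 15 = 0
n=17: ⌈(18·29)/33⌉ − ⌈(17·29)/33⌉ = ⌈522/33⌉ − ⌈493/33⌉ = 16 − 15 = 1
n=18: ⌈(19·29)/33⌉ − ⌈(18·29)/33⌉ = ⌈551/33⌉ − ⌈522/33⌉ = 17 − 16 = 1
n=19: ⌈(20·29)/33⌉ − ⌈(19·29)/33⌉ = ⌈580/33⌉ − ⌈551/33⌉ = 18 − 17 = 1
n=20: ⌈(21·29)/33⌉ − ⌈(20·29)/33⌉ = ⌈609/33⌉ − ⌈580/33⌉ = 19 − 18 = 1
n=21: ⌈(22·29)/33⌉ − ⌈(21·29)/33⌉ = ⌈638/33⌉ − ⌈609/33⌉ = 20 − 19 = 1
n=22: ⌈(23·29)/33⌉ − ⌈(22·29)/33⌉ = ⌈667/33⌉ − ⌈638/33⌉ = 21 − 20 = 1
n=23: ⌈(24·29)/33⌉ − ⌈(23·29)/33⌉ = ⌈696/33⌉ − ⌈667/33⌉ = 22 − 21 = 1
n=24: ⌈(25·29)/33⌉ − ⌈(24·29)/33⌉ = ⌈725/33⌉ − ⌈696/33⌉ = 22 − 22 = 0
n=25: ⌈(26·29)/33⌉ − ⌈(25·29)/33⌉ = ⌈754/33⌉ − ⌈725/33⌉ = 23 − 22 = 1
n=26: ⌈(27·29)/33⌉ − ⌈(26·29)/33⌉ = ⌈783/33⌉ − ⌈754/33⌉ = 24 − 23 = 1
n=27: ⌈(28·29)/33⌉ − ⌈(27·29)/33⌉ = ⌈812/33⌉ − ⌈783/33⌉ = 25 − 24 = 1
n=28: ⌈(29·29)/33⌉ − ⌈(28·29)/33⌉ = ⌈841/33⌉ − ⌈812/33⌉ = 26 − 25 = 1
n=29: ⌈(30·29)/33⌉ − ⌈(29·29)/33⌉ = ⌈870/33⌉ − ⌈841/33⌉ = 27 − 26 = 1
n=30: ⌈(31·29)/33⌉ − ⌈(30·29)/33⌉ = ⌈899/33⌉ − ⌈870/33⌉ = 28 − 27 = 1
n=31: ⌈(32·29)/33⌉ − ⌈(31·29)/33⌉ = ⌈928/33⌉ − ⌈899/33⌉ = 29 − 28 = 1
n=32: ⌈(33·29)/33⌉ − ⌈(32·29)/33⌉ = ⌈957/33⌉ − ⌈928/33⌉ = 29 − 29 = 0
n=33: ⌈(34·29)/33⌉ − ⌈(33·29)/33⌉ = ⌈986/33⌉ − ⌈957/33⌉ = 30 − 29 = 1
n=34: ⌈(35·29)/33⌉ − ⌈(34·29)/33⌉ = ⌈1015/33⌉ − ⌈986/33⌉ = 31 − 30 = 1
n=35: ⌈(36·29)/33⌉ − ⌈(35·29)/33⌉ = ⌈1044/33⌉ − ⌈1015/33⌉ = 32 − 31 = 1
n=36: ⌈(37·29)/33⌉ − ⌈(36·29)/33⌉ = ⌈1073/33⌉ − ⌈1044/33⌉ = 33 − 32 = 1
n=37: ⌈(38·29)/33⌉ − ⌈(37·29)/33⌉ = ⌈1102/33⌉ − ⌈1073/33⌉ = 34 − 33 = 1
n=38: ⌈(39·29)/33⌉ − ⌈(38·29)/33⌉ = ⌈1131/33⌉ − ⌈1102/33⌉ = 35 − 34 = 1
n=39: ⌈(40·29)/33⌉ − ⌈(39·29)/33⌉ = ⌈1160/33⌉ − ⌈1131/33⌉ = 36 − 35 = 1
n=40: ⌈(41·29)/33⌉ − ⌈(40·29)/33⌉ = ⌈1189/33⌉ − ⌈1160/33⌉ = 37 − 36 = 1
n=41: ⌈(42·29)/33⌉ − ⌈(41·29)/33⌉ = ⌈1218/33⌉ − ⌈1189/33⌉ = 37 − 37 = 0
n=42: ⌈(43·29)/33⌉ − ⌈(42·29)/33⌉ = ⌈1247/33⌉ − ⌈1218/33⌉ = 38 − 37 = 1
n=43: ⌈(44·29)/33⌉ − ⌈(43·29)/33⌉ = ⌈1276/33⌉ − ⌈1247/33⌉ = 39 − 38 = 1
n=44: ⌈(45·29)/33⌉ − ⌈(44·29)/33⌉ = ⌈1305/33⌉ − ⌈1276/33⌉ = 40 − 39 = 1
n=45: ⌈(46·29)/33⌉ − ⌈(45·29)/33⌉ = ⌈1334/33⌉ − ⌈1305/33⌉ = 41 − 40 = 1
n=46: ⌈(47·29)/33⌉ − ⌈(46·29)/33⌉ = ⌈1363/33⌉ − ⌈1334/33⌉ = 42 − 41 = 1
n=47: ⌈(48·29)/33⌉ − ⌈(47·29)/33⌉ = ⌈1392/33⌉ − ⌈1363/33⌉ = 43 − 42 = 1
n=48: ⌈(49·29)/33⌉ − ⌈(48·29)/33⌉ = ⌈1421/33⌉ − ⌈1392/33⌉ = 44 − 43 = 1
n=49: ⌈(50·29)/33⌉ − ⌈(49·29)/33⌉ = ⌈1450/33⌉ − ⌈1421/33⌉ = 44 − 44 = 0
n=50: ⌈(51·29)/33⌉ − ⌈(50·29)/33⌉ = ⌈1479/33⌉ − ⌈1450/33⌉ = 45 − 44 = 1
n=51: ⌈(52·29)/33⌉ − ⌈(51·29)/33⌉ = ⌈1508/33⌉ − ⌈1479/33⌉ = 46 − 45 = 1
n=52: ⌈(53·29)/33⌉ − ⌈(52·29)/33⌉ = ⌈1537/33⌉ − ⌈1508/33⌉ = 47 − 46 = 1
n=53: ⌈(54·29)/33⌉ − ⌈(53·29)/33⌉ = ⌈1566/33⌉ − ⌈1537/33⌉ = 48 − 47 = 1
n=54: ⌈(55·29)/33⌉ − ⌈(54·29)/33⌉ = ⌈1595/33⌉ − ⌈1566/33⌉ = 49 − 48 = 1
n=55: ⌈(56·29)/33⌉ − ⌈(55·29)/33⌉ = ⌈1624/33⌉ − ⌈1595/33⌉ = 50 − 49 = 1
n=56: ⌈(57·29)/33⌉ − ⌈(56·29)/33⌉ = ⌈1653/33⌉ − ⌈1624/33⌉ = 51 − 50 = 1
n=57: ⌈(58·29)/33⌉ − ⌈(57·29)/33⌉ = ⌈1682/33⌉ − ⌈1653/33⌉ = 51 − 51 = 0
n=58: ⌈(59·29)/33⌉ − ⌈(58·29)/33⌉ = ⌈1711/33⌉ − ⌈1682/33⌉ = 52 − 51 = 1
n=59: ⌈(60·29)/33⌉ − ⌈(59·29)/33⌉ = ⌈1740/33⌉ − ⌈1711/33⌉ = 53 − 52 = 1
n=60: ⌈(61·29)/33⌉ − ⌈(60·29)/33⌉ = ⌈1769/33⌉ − ⌈1740/33⌉ = 54 − 53 = 1
n=61: ⌈(62·29)/33⌉ − ⌈(61·29)/33⌉ = ⌈1798/33⌉ − ⌈1769/33⌉ = 55 − 54 = 1
n=62: ⌈(63·29)/33⌉ − ⌈(62·29)/33⌉ = ⌈1827/33⌉ − ⌈1798/33⌉ = 56 − 55 = 1
n=63: ⌈(64·29)/33⌉ − ⌈(63·29)/33⌉ = ⌈1856/33⌉ − ⌈1827/33⌉ = 57 − 56 = 1
n=64: ⌈(65·29)/33⌉ − ⌈(64·29)/33⌉ = ⌈1885/33⌉ − ⌈1856/33⌉ = 58 − 57 = 1
n=65: ⌈(66·29)/33⌉ − ⌈(65·29)/33⌉ = ⌈1914/33⌉ − ⌈1885/33⌉ = 58 − 58 = 0
n=66: ⌈(67·29)/33⌉ − ⌈(66·29)/33⌉ = ⌈1943/33⌉ − ⌈1914/33⌉ = 59 − 58 = 1
n=67: ⌈(68·29)/33⌉ − ⌈(67·29)/33⌉ = ⌈1972/33⌉ − ⌈1943/33⌉ = 60 − 59 = 1
n=68: ⌈(69·29)/33⌉ − ⌈(68·29)/33⌉ = ⌈2001/33⌉ − ⌈1972/33⌉ = 61 − 60 = 1
n=69: ⌈(70·29)/33⌉ − ⌈(69·29)/33⌉ = ⌈2030/33⌉ − ⌈2001/33⌉ = 62 − 61 = 1
n=70: ⌈(71·29)/33⌉ − ⌈(70·29)/33⌉ = ⌈2059/33⌉ − ⌈2030/33⌉ = 63 − 62 = 1
n=71: ⌈(72·29)/33⌉ − ⌈(71·29)/33⌉ = ⌈2088/33⌉ − ⌈2059/33⌉ = 64 − 63 = 1
n=72: ⌈(73·29)/33⌉ − ⌈(72·29)/33⌉ = ⌈2117/33⌉ − ⌈2088/33⌉ = 65 − 64 = 1
n=73: ⌈(74·29)/33⌉ − ⌈(73·29)/33⌉ = ⌈2146/33⌉ − ⌈2117/33⌉ = 66 − 65 = 1
n=74: ⌈(75·29)/33⌉ − ⌈(74·29)/33⌉ = ⌈2175/33⌉ − ⌈2146/33⌉ = 66 − 66 = 0
n=75: ⌈(76·29)/33⌉ − ⌈(75·29)/33⌉ = ⌈2204/33⌉ − ⌈2175/33⌉ = 67 − 66 = 1
n=76: ⌈(77·29)/33⌉ − ⌈(76·29)/33⌉ = ⌈2233/33⌉ − ⌈2204/33⌉ = 68 − 67 = 1
n=77: ⌈(78·29)/33⌉ − ⌈(77·29)/33⌉ = ⌈2262/33⌉ − ⌈2233/33⌉ = 69 − 68 = 1
n=78: ⌈(79·29)/33⌉ − ⌈(78·29)/33⌉ = ⌈2291/33⌉ − ⌈2262/33⌉ = 70 − 69 = 1
n=79: ⌈(80·29)/33⌉ − ⌈(79·29)/33⌉ = ⌈2320/33⌉ − ⌈2291/33⌉ = 71 − 70 = 1
n=80: ⌈(81·29)/33⌉ − ⌈(80·29)/33⌉ = ⌈2349/33⌉ − ⌈2320/33⌉ = 72 − 71 = 1
n=81: ⌈(82·29)/33⌉ − ⌈(81·29)/33⌉ = ⌈2378/33⌉ − ⌈2349/33⌉ = 73 − 72 = 1
n=82: ⌈(83·29)/33⌉ − ⌈(82·29)/33⌉ = ⌈2407/33⌉ − ⌈2378/33⌉ = 73 − 73 = 0
n=83: ⌈(84·29)/33⌉ − ⌈(83·29)/33⌉ = ⌈2436/33⌉ − ⌈2407/33⌉ = 74 − 73 = 1
n=84: ⌈(85·29)/33⌉ − ⌈(84·29)/33⌉ = ⌈2465/33⌉ − ⌈2436/33⌉ = 75 − 74 = 1
n=85: ⌈(86·29)/33⌉ − ⌈(85·29)/33⌉ = ⌈2494/33⌉ − ⌈2465/33⌉ = 76 − 75 = 1
n=86: ⌈(87·29)/33⌉ − ⌈(86·29)/33⌉ = ⌈2523/33⌉ − ⌈2494/33⌉ = 77 − 76 = 1
n=87: ⌈(88·29)/33⌉ − ⌈(87·29)/33⌉ = ⌈2552/33⌉ − ⌈2523/33⌉ = 78 − 77 = 1
n=88: ⌈(89·29)/33⌉ − ⌈(88·29)/33⌉ = ⌈2581/33⌉ − ⌈2552/33⌉ = 79 − 78 = 1
n=89: ⌈(90·29)/33⌉ − ⌈(89·29)/33⌉ = ⌈2610/33⌉ − ⌈2581/33⌉ = 80 − 79 = 1
n=90: ⌈(91·29)/33⌉ − ⌈(90·29)/33⌉ = ⌈2639/33⌉ − ⌈2610/33⌉ = 80 − 80 = 0
n=91: ⌈(92·29)/33⌉ − ⌈(91·29)/33⌉ = ⌈2668/33⌉ − ⌈2639/33⌉ = 81 − 80 = 1
n=92: ⌈(93·29)/33⌉ − ⌈(92·29)/33⌉ = ⌈2697/33⌉ − ⌈2668/33⌉ = 82 − 81 = 1
n=93: ⌈(94·29)/33⌉ − ⌈(93·29)/33⌉ = ⌈2726/33⌉ − ⌈2697/33⌉ = 83 − 82 = 1
n=94: ⌈(95·29)/33⌉ − ⌈(94·29)/33⌉ = ⌈2755/33⌉ − ⌈2726/33⌉ = 84 − 83 = 1
n=95: ⌈(96·29)/33⌉ − ⌈(95·29)/33⌉ = ⌈2784/33⌉ − ⌈2755/33⌉ = 85 − 84 = 1
n=96: ⌈(97·29)/33⌉ − ⌈(96·29)/33⌉ = ⌈2813/33⌉ − ⌈2784/33⌉ = 86 − 85 = 1
n=97: ⌈(98·29)/33⌉ − ⌈(97·29)/33⌉ = ⌈2842/33⌉ − ⌈2813/33⌉ = 87 − 86 = 1
n=98: ⌈(99·29)/33⌉ − ⌈(98·29)/33⌉ = ⌈2871/33⌉ − ⌈2842/33⌉ = 87 − 87 = 0
n=99: ⌈(100·29)/33⌉ − ⌈(99·29)/33⌉ = ⌈2900/33⌉ − ⌈2871/33⌉ = 88 − 87 = 1
n=100: ⌈(101·29)/33⌉ − ⌈(100·29)/33⌉ = ⌈2929/33⌉ − ⌈2900/33⌉ = 89 − 88 = 1
n=101: ⌈(102·29)/33⌉ − ⌈(101·29)/33⌉ = ⌈2958/33⌉ − ⌈2929/33⌉ = 90 − 89 = 1
n=102: ⌈(103·29)/33⌉ − ⌈(102·29)/33⌉ = ⌈2987/33⌉ − ⌈2958/33⌉ = 91 − 90 = 1
n=103: ⌈(104·29)/33⌉ − ⌈(103·29)/33⌉ = ⌈3016/33⌉ − ⌈2987/33⌉ = 92 − 91 = 1
n=104: ⌈(105·29)/33⌉ − ⌈(104·29)/33⌉ = ⌈3045/33⌉ − ⌈3016/33⌉ = 93 − 92 = 1

111111110111111101111111011111110111111110111111101111111011111110111111110111111101111111011111110111111


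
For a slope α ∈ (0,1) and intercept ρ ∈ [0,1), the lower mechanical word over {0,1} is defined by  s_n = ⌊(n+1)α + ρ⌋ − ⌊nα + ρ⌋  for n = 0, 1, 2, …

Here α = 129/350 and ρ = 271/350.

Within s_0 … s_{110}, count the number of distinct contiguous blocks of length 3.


4

t_n = ⌊(n·129+271)/350⌋ for n = 0 … 111:
  n=0…9: ⌊271/350⌋=0 ⌊400/350⌋=1 ⌊529/350⌋=1 ⌊658/350⌋=1 ⌊787/350⌋=2 ⌊916/350⌋=2 ⌊1045/350⌋=2 ⌊1174/350⌋=3 ⌊1303/350⌋=3 ⌊1432/350⌋=4
  n=10…19: ⌊1561/350⌋=4 ⌊1690/350⌋=4 ⌊1819/350⌋=5 ⌊1948/350⌋=5 ⌊2077/350⌋=5 ⌊2206/350⌋=6 ⌊2335/350⌋=6 ⌊2464/350⌋=7 ⌊2593/350⌋=7 ⌊2722/350⌋=7
  n=20…29: ⌊2851/350⌋=8 ⌊2980/350⌋=8 ⌊3109/350⌋=8 ⌊3238/350⌋=9 ⌊3367/350⌋=9 ⌊3496/350⌋=9 ⌊3625/350⌋=10 ⌊3754/350⌋=10 ⌊3883/350⌋=11 ⌊4012/350⌋=11
  n=30…39: ⌊4141/350⌋=11 ⌊4270/350⌋=12 ⌊4399/350⌋=12 ⌊4528/350⌋=12 ⌊4657/350⌋=13 ⌊4786/350⌋=13 ⌊4915/350⌋=14 ⌊5044/350⌋=14 ⌊5173/350⌋=14 ⌊5302/350⌋=15
  n=40…49: ⌊5431/350⌋=15 ⌊5560/350⌋=15 ⌊5689/350⌋=16 ⌊5818/350⌋=16 ⌊5947/350⌋=16 ⌊6076/350⌋=17 ⌊6205/350⌋=17 ⌊6334/350⌋=18 ⌊6463/350⌋=18 ⌊6592/350⌋=18
  n=50…59: ⌊6721/350⌋=19 ⌊6850/350⌋=19 ⌊6979/350⌋=19 ⌊7108/350⌋=20 ⌊7237/350⌋=20 ⌊7366/350⌋=21 ⌊7495/350⌋=21 ⌊7624/350⌋=21 ⌊7753/350⌋=22 ⌊7882/350⌋=22
  n=60…69: ⌊8011/350⌋=22 ⌊8140/350⌋=23 ⌊8269/350⌋=23 ⌊8398/350⌋=23 ⌊8527/350⌋=24 ⌊8656/350⌋=24 ⌊8785/350⌋=25 ⌊8914/350⌋=25 ⌊9043/350⌋=25 ⌊9172/350⌋=26
  n=70…79: ⌊9301/350⌋=26 ⌊9430/350⌋=26 ⌊9559/350⌋=27 ⌊9688/350⌋=27 ⌊9817/350⌋=28 ⌊9946/350⌋=28 ⌊10075/350⌋=28 ⌊10204/350⌋=29 ⌊10333/350⌋=29 ⌊10462/350⌋=29
  n=80…89: ⌊10591/350⌋=30 ⌊10720/350⌋=30 ⌊10849/350⌋=30 ⌊10978/350⌋=31 ⌊11107/350⌋=31 ⌊11236/350⌋=32 ⌊11365/350⌋=32 ⌊11494/350⌋=32 ⌊11623/350⌋=33 ⌊11752/350⌋=33
  n=90…99: ⌊11881/350⌋=33 ⌊12010/350⌋=34 ⌊12139/350⌋=34 ⌊12268/350⌋=35 ⌊12397/350⌋=35 ⌊12526/350⌋=35 ⌊12655/350⌋=36 ⌊12784/350⌋=36 ⌊12913/350⌋=36 ⌊13042/350⌋=37
  n=100…109: ⌊13171/350⌋=37 ⌊13300/350⌋=38 ⌊13429/350⌋=38 ⌊13558/350⌋=38 ⌊13687/350⌋=39 ⌊13816/350⌋=39 ⌊13945/350⌋=39 ⌊14074/350⌋=40 ⌊14203/350⌋=40 ⌊14332/350⌋=40
  n=110…111: ⌊14461/350⌋=41 ⌊14590/350⌋=41
s_n = t_(n+1) − t_n for n = 0 … 110 gives
prefix = 100100101001001010010010010100100101001001001010010010100100100101001001010010010010100100101001001010010010010
slide a length-3 window over [0..2] … [108..110] (109 windows); first occurrence of each distinct factor:
  [  0..  2] 100
  [  1..  3] 001
  [  2..  4] 010
  [  6..  8] 101
  (the other 105 windows repeat one of these)
distinct factors: {001, 010, 100, 101}
count = 4  (Sturmian bound for length 3 is 4)


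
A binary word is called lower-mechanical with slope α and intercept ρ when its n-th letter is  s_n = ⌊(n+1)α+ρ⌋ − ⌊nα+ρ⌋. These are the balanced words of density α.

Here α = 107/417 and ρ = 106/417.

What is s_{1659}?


(n+1)α + ρ = (1660·107 + 106) / 417 = 177726/417
nα + ρ     = (1659·107 + 106) / 417 = 177619/417
⌊177726/417⌋ = 426,  ⌊177619/417⌋ = 425
s_{1659} = 426 − 425 = 1

1


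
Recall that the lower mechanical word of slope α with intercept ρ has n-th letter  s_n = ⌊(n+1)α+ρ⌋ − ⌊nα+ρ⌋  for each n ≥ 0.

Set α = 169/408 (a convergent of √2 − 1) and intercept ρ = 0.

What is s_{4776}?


0

(n+1)α + ρ = (4777·169) / 408 = 807313/408
nα + ρ     = (4776·169) / 408 = 807144/408
⌊807313/408⌋ = 1978,  ⌊807144/408⌋ = 1978
s_{4776} = 1978 − 1978 = 0


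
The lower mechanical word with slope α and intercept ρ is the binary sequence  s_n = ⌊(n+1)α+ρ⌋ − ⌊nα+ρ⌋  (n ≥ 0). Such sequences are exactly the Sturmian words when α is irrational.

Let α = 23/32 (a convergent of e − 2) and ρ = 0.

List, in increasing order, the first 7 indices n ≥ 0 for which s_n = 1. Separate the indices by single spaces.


1 2 4 5 6 8 9

n=0: ⌊23/32⌋−⌊0/32⌋ = 0−0 = 0
n=1: ⌊46/32⌋−⌊23/32⌋ = 1−0 = 1  ← one
n=2: ⌊69/32⌋−⌊46/32⌋ = 2−1 = 1  ← one
n=3: ⌊92/32⌋−⌊69/32⌋ = 2−2 = 0
n=4: ⌊115/32⌋−⌊92/32⌋ = 3−2 = 1  ← one
n=5: ⌊138/32⌋−⌊115/32⌋ = 4−3 = 1  ← one
n=6: ⌊161/32⌋−⌊138/32⌋ = 5−4 = 1  ← one
n=7: ⌊184/32⌋−⌊161/32⌋ = 5−5 = 0
n=8: ⌊207/32⌋−⌊184/32⌋ = 6−5 = 1  ← one
n=9: ⌊230/32⌋−⌊207/32⌋ = 7−6 = 1  ← one
positions of the first 7 ones: 1 2 4 5 6 8 9


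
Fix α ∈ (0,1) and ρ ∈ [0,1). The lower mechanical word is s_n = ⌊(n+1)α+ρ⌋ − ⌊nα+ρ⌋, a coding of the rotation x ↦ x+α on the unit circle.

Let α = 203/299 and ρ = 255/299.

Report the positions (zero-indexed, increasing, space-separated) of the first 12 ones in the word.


0 1 3 4 6 7 9 10 11 13 14 16

n=0: ⌊458/299⌋−⌊255/299⌋ = 1−0 = 1  ← one
n=1: ⌊661/299⌋−⌊458/299⌋ = 2−1 = 1  ← one
n=2: ⌊864/299⌋−⌊661/299⌋ = 2−2 = 0
n=3: ⌊1067/299⌋−⌊864/299⌋ = 3−2 = 1  ← one
n=4: ⌊1270/299⌋−⌊1067/299⌋ = 4−3 = 1  ← one
n=5: ⌊1473/299⌋−⌊1270/299⌋ = 4−4 = 0
n=6: ⌊1676/299⌋−⌊1473/299⌋ = 5−4 = 1  ← one
n=7: ⌊1879/299⌋−⌊1676/299⌋ = 6−5 = 1  ← one
n=8: ⌊2082/299⌋−⌊1879/299⌋ = 6−6 = 0
n=9: ⌊2285/299⌋−⌊2082/299⌋ = 7−6 = 1  ← one
n=10: ⌊2488/299⌋−⌊2285/299⌋ = 8−7 = 1  ← one
n=11: ⌊2691/299⌋−⌊2488/299⌋ = 9−8 = 1  ← one
n=12: ⌊2894/299⌋−⌊2691/299⌋ = 9−9 = 0
n=13: ⌊3097/299⌋−⌊2894/299⌋ = 10−9 = 1  ← one
n=14: ⌊3300/299⌋−⌊3097/299⌋ = 11−10 = 1  ← one
n=15: ⌊3503/299⌋−⌊3300/299⌋ = 11−11 = 0
n=16: ⌊3706/299⌋−⌊3503/299⌋ = 12−11 = 1  ← one
positions of the first 12 ones: 0 1 3 4 6 7 9 10 11 13 14 16


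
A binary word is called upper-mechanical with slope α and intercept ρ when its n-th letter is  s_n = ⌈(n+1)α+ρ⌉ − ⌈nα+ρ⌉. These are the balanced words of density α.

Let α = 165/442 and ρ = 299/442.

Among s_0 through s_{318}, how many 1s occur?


119

#1s = Σ_{n=0}^{318} s_n = Σ_{n=0}^{318} (⌈(n+1)α+ρ⌉ − ⌈nα+ρ⌉)
the sum telescopes: every ⌈nα+ρ⌉ with 0 < n < 319 appears once with + and once with −, leaving ⌈319α+ρ⌉ − ⌈0·α+ρ⌉
319α + ρ = (319·165 + 299) / 442 = 52934/442
ρ = 299/442
⌈52934/442⌉ = 120,  ⌈299/442⌉ = 1
#1s = 120 − 1 = 119


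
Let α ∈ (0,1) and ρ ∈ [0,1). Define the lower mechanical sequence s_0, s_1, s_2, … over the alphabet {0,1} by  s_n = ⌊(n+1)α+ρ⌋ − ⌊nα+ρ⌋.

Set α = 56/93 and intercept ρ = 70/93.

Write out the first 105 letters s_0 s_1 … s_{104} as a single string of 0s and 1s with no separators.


n=0: ⌊(1·56+70)/93⌋ − ⌊(0·56+70)/93⌋ = ⌊126/93⌋ − ⌊70/93⌋ = 1 − 0 = 1
n=1: ⌊(2·56+70)/93⌋ − ⌊(1·56+70)/93⌋ = ⌊182/93⌋ − ⌊126/93⌋ = 1 − 1 = 0
n=2: ⌊(3·56+70)/93⌋ − ⌊(2·56+70)/93⌋ = ⌊238/93⌋ − ⌊182/93⌋ = 2 − 1 = 1
n=3: ⌊(4·56+70)/93⌋ − ⌊(3·56+70)/93⌋ = ⌊294/93⌋ − ⌊238/93⌋ = 3 − 2 = 1
n=4: ⌊(5·56+70)/93⌋ − ⌊(4·56+70)/93⌋ = ⌊350/93⌋ − ⌊294/93⌋ = 3 − 3 = 0
n=5: ⌊(6·56+70)/93⌋ − ⌊(5·56+70)/93⌋ = ⌊406/93⌋ − ⌊350/93⌋ = 4 − 3 = 1
n=6: ⌊(7·56+70)/93⌋ − ⌊(6·56+70)/93⌋ = ⌊462/93⌋ − ⌊406/93⌋ = 4 − 4 = 0
n=7: ⌊(8·56+70)/93⌋ − ⌊(7·56+70)/93⌋ = ⌊518/93⌋ − ⌊462/93⌋ = 5 − 4 = 1
n=8: ⌊(9·56+70)/93⌋ − ⌊(8·56+70)/93⌋ = ⌊574/93⌋ − ⌊518/93⌋ = 6 − 5 = 1
n=9: ⌊(10·56+70)/93⌋ − ⌊(9·56+70)/93⌋ = ⌊630/93⌋ − ⌊574/93⌋ = 6 − 6 = 0
n=10: ⌊(11·56+70)/93⌋ − ⌊(10·56+70)/93⌋ = ⌊686/93⌋ − ⌊630/93⌋ = 7 − 6 = 1
n=11: ⌊(12·56+70)/93⌋ − ⌊(11·56+70)/93⌋ = ⌊742/93⌋ − ⌊686/93⌋ = 7 − 7 = 0
n=12: ⌊(13·56+70)/93⌋ − ⌊(12·56+70)/93⌋ = ⌊798/93⌋ − ⌊742/93⌋ = 8 − 7 = 1
n=13: ⌊(14·56+70)/93⌋ − ⌊(13·56+70)/93⌋ = ⌊854/93⌋ − ⌊798/93⌋ = 9 − 8 = 1
n=14: ⌊(15·56+70)/93⌋ − ⌊(14·56+70)/93⌋ = ⌊910/93⌋ − ⌊854/93⌋ = 9 − 9 = 0
n=15: ⌊(16·56+70)/93⌋ − ⌊(15·56+70)/93⌋ = ⌊966/93⌋ − ⌊910/93⌋ = 10 − 9 = 1
n=16: ⌊(17·56+70)/93⌋ − ⌊(16·56+70)/93⌋ = ⌊1022/93⌋ − ⌊966/93⌋ = 10 − 10 = 0
n=17: ⌊(18·56+70)/93⌋ − ⌊(17·56+70)/93⌋ = ⌊1078/93⌋ − ⌊1022/93⌋ = 11 − 10 = 1
n=18: ⌊(19·56+70)/93⌋ − ⌊(18·56+70)/93⌋ = ⌊1134/93⌋ − ⌊1078/93⌋ = 12 − 11 = 1
n=19: ⌊(20·56+70)/93⌋ − ⌊(19·56+70)/93⌋ = ⌊1190/93⌋ − ⌊1134/93⌋ = 12 − 12 = 0
n=20: ⌊(21·56+70)/93⌋ − ⌊(20·56+70)/93⌋ = ⌊1246/93⌋ − ⌊1190/93⌋ = 13 − 12 = 1
n=21: ⌊(22·56+70)/93⌋ − ⌊(21·56+70)/93⌋ = ⌊1302/93⌋ − ⌊1246/93⌋ = 14 − 13 = 1
n=22: ⌊(23·56+70)/93⌋ − ⌊(22·56+70)/93⌋ = ⌊1358/93⌋ − ⌊1302/93⌋ = 14 − 14 = 0
n=23: ⌊(24·56+70)/93⌋ − ⌊(23·56+70)/93⌋ = ⌊1414/93⌋ − ⌊1358/93⌋ = 15 − 14 = 1
n=24: ⌊(25·56+70)/93⌋ − ⌊(24·56+70)/93⌋ = ⌊1470/93⌋ − ⌊1414/93⌋ = 15 − 15 = 0
n=25: ⌊(26·56+70)/93⌋ − ⌊(25·56+70)/93⌋ = ⌊1526/93⌋ − ⌊1470/93⌋ = 16 − 15 = 1
n=26: ⌊(27·56+70)/93⌋ − ⌊(26·56+70)/93⌋ = ⌊1582/93⌋ − ⌊1526/93⌋ = 17 − 16 = 1
n=27: ⌊(28·56+70)/93⌋ − ⌊(27·56+70)/93⌋ = ⌊1638/93⌋ − ⌊1582/93⌋ = 17 − 17 = 0
n=28: ⌊(29·56+70)/93⌋ − ⌊(28·56+70)/93⌋ = ⌊1694/93⌋ − ⌊1638/93⌋ = 18 − 17 = 1
n=29: ⌊(30·56+70)/93⌋ − ⌊(29·56+70)/93⌋ = ⌊1750/93⌋ − ⌊1694/93⌋ = 18 − 18 = 0
n=30: ⌊(31·56+70)/93⌋ − ⌊(30·56+70)/93⌋ = ⌊1806/93⌋ − ⌊1750/93⌋ = 19 − 18 = 1
n=31: ⌊(32·56+70)/93⌋ − ⌊(31·56+70)/93⌋ = ⌊1862/93⌋ − ⌊1806/93⌋ = 20 − 19 = 1
n=32: ⌊(33·56+70)/93⌋ − ⌊(32·56+70)/93⌋ = ⌊1918/93⌋ − ⌊1862/93⌋ = 20 − 20 = 0
n=33: ⌊(34·56+70)/93⌋ − ⌊(33·56+70)/93⌋ = ⌊1974/93⌋ − ⌊1918/93⌋ = 21 − 20 = 1
n=34: ⌊(35·56+70)/93⌋ − ⌊(34·56+70)/93⌋ = ⌊2030/93⌋ − ⌊1974/93⌋ = 21 − 21 = 0
n=35: ⌊(36·56+70)/93⌋ − ⌊(35·56+70)/93⌋ = ⌊2086/93⌋ − ⌊2030/93⌋ = 22 − 21 = 1
n=36: ⌊(37·56+70)/93⌋ − ⌊(36·56+70)/93⌋ = ⌊2142/93⌋ − ⌊2086/93⌋ = 23 − 22 = 1
n=37: ⌊(38·56+70)/93⌋ − ⌊(37·56+70)/93⌋ = ⌊2198/93⌋ − ⌊2142/93⌋ = 23 − 23 = 0
n=38: ⌊(39·56+70)/93⌋ − ⌊(38·56+70)/93⌋ = ⌊2254/93⌋ − ⌊2198/93⌋ = 24 − 23 = 1
n=39: ⌊(40·56+70)/93⌋ − ⌊(39·56+70)/93⌋ = ⌊2310/93⌋ − ⌊2254/93⌋ = 24 − 24 = 0
n=40: ⌊(41·56+70)/93⌋ − ⌊(40·56+70)/93⌋ = ⌊2366/93⌋ − ⌊2310/93⌋ = 25 − 24 = 1
n=41: ⌊(42·56+70)/93⌋ − ⌊(41·56+70)/93⌋ = ⌊2422/93⌋ − ⌊2366/93⌋ = 26 − 25 = 1
n=42: ⌊(43·56+70)/93⌋ − ⌊(42·56+70)/93⌋ = ⌊2478/93⌋ − ⌊2422/93⌋ = 26 − 26 = 0
n=43: ⌊(44·56+70)/93⌋ − ⌊(43·56+70)/93⌋ = ⌊2534/93⌋ − ⌊2478/93⌋ = 27 − 26 = 1
n=44: ⌊(45·56+70)/93⌋ − ⌊(44·56+70)/93⌋ = ⌊2590/93⌋ − ⌊2534/93⌋ = 27 − 27 = 0
n=45: ⌊(46·56+70)/93⌋ − ⌊(45·56+70)/93⌋ = ⌊2646/93⌋ − ⌊2590/93⌋ = 28 − 27 = 1
n=46: ⌊(47·56+70)/93⌋ − ⌊(46·56+70)/93⌋ = ⌊2702/93⌋ − ⌊2646/93⌋ = 29 − 28 = 1
n=47: ⌊(48·56+70)/93⌋ − ⌊(47·56+70)/93⌋ = ⌊2758/93⌋ − ⌊2702/93⌋ = 29 − 29 = 0
n=48: ⌊(49·56+70)/93⌋ − ⌊(48·56+70)/93⌋ = ⌊2814/93⌋ − ⌊2758/93⌋ = 30 − 29 = 1
n=49: ⌊(50·56+70)/93⌋ − ⌊(49·56+70)/93⌋ = ⌊2870/93⌋ − ⌊2814/93⌋ = 30 − 30 = 0
n=50: ⌊(51·56+70)/93⌋ − ⌊(50·56+70)/93⌋ = ⌊2926/93⌋ − ⌊2870/93⌋ = 31 − 30 = 1
n=51: ⌊(52·56+70)/93⌋ − ⌊(51·56+70)/93⌋ = ⌊2982/93⌋ − ⌊2926/93⌋ = 32 − 31 = 1
n=52: ⌊(53·56+70)/93⌋ − ⌊(52·56+70)/93⌋ = ⌊3038/93⌋ − ⌊2982/93⌋ = 32 − 32 = 0
n=53: ⌊(54·56+70)/93⌋ − ⌊(53·56+70)/93⌋ = ⌊3094/93⌋ − ⌊3038/93⌋ = 33 − 32 = 1
n=54: ⌊(55·56+70)/93⌋ − ⌊(54·56+70)/93⌋ = ⌊3150/93⌋ − ⌊3094/93⌋ = 33 − 33 = 0
n=55: ⌊(56·56+70)/93⌋ − ⌊(55·56+70)/93⌋ = ⌊3206/93⌋ − ⌊3150/93⌋ = 34 − 33 = 1
n=56: ⌊(57·56+70)/93⌋ − ⌊(56·56+70)/93⌋ = ⌊3262/93⌋ − ⌊3206/93⌋ = 35 − 34 = 1
n=57: ⌊(58·56+70)/93⌋ − ⌊(57·56+70)/93⌋ = ⌊3318/93⌋ − ⌊3262/93⌋ = 35 − 35 = 0
n=58: ⌊(59·56+70)/93⌋ − ⌊(58·56+70)/93⌋ = ⌊3374/93⌋ − ⌊3318/93⌋ = 36 − 35 = 1
n=59: ⌊(60·56+70)/93⌋ − ⌊(59·56+70)/93⌋ = ⌊3430/93⌋ − ⌊3374/93⌋ = 36 − 36 = 0
n=60: ⌊(61·56+70)/93⌋ − ⌊(60·56+70)/93⌋ = ⌊3486/93⌋ − ⌊3430/93⌋ = 37 − 36 = 1
n=61: ⌊(62·56+70)/93⌋ − ⌊(61·56+70)/93⌋ = ⌊3542/93⌋ − ⌊3486/93⌋ = 38 − 37 = 1
n=62: ⌊(63·56+70)/93⌋ − ⌊(62·56+70)/93⌋ = ⌊3598/93⌋ − ⌊3542/93⌋ = 38 − 38 = 0
n=63: ⌊(64·56+70)/93⌋ − ⌊(63·56+70)/93⌋ = ⌊3654/93⌋ − ⌊3598/93⌋ = 39 − 38 = 1
n=64: ⌊(65·56+70)/93⌋ − ⌊(64·56+70)/93⌋ = ⌊3710/93⌋ − ⌊3654/93⌋ = 39 − 39 = 0
n=65: ⌊(66·56+70)/93⌋ − ⌊(65·56+70)/93⌋ = ⌊3766/93⌋ − ⌊3710/93⌋ = 40 − 39 = 1
n=66: ⌊(67·56+70)/93⌋ − ⌊(66·56+70)/93⌋ = ⌊3822/93⌋ − ⌊3766/93⌋ = 41 − 40 = 1
n=67: ⌊(68·56+70)/93⌋ − ⌊(67·56+70)/93⌋ = ⌊3878/93⌋ − ⌊3822/93⌋ = 41 − 41 = 0
n=68: ⌊(69·56+70)/93⌋ − ⌊(68·56+70)/93⌋ = ⌊3934/93⌋ − ⌊3878/93⌋ = 42 − 41 = 1
n=69: ⌊(70·56+70)/93⌋ − ⌊(69·56+70)/93⌋ = ⌊3990/93⌋ − ⌊3934/93⌋ = 42 − 42 = 0
n=70: ⌊(71·56+70)/93⌋ − ⌊(70·56+70)/93⌋ = ⌊4046/93⌋ − ⌊3990/93⌋ = 43 − 42 = 1
n=71: ⌊(72·56+70)/93⌋ − ⌊(71·56+70)/93⌋ = ⌊4102/93⌋ − ⌊4046/93⌋ = 44 − 43 = 1
n=72: ⌊(73·56+70)/93⌋ − ⌊(72·56+70)/93⌋ = ⌊4158/93⌋ − ⌊4102/93⌋ = 44 − 44 = 0
n=73: ⌊(74·56+70)/93⌋ − ⌊(73·56+70)/93⌋ = ⌊4214/93⌋ − ⌊4158/93⌋ = 45 − 44 = 1
n=74: ⌊(75·56+70)/93⌋ − ⌊(74·56+70)/93⌋ = ⌊4270/93⌋ − ⌊4214/93⌋ = 45 − 45 = 0
n=75: ⌊(76·56+70)/93⌋ − ⌊(75·56+70)/93⌋ = ⌊4326/93⌋ − ⌊4270/93⌋ = 46 − 45 = 1
n=76: ⌊(77·56+70)/93⌋ − ⌊(76·56+70)/93⌋ = ⌊4382/93⌋ − ⌊4326/93⌋ = 47 − 46 = 1
n=77: ⌊(78·56+70)/93⌋ − ⌊(77·56+70)/93⌋ = ⌊4438/93⌋ − ⌊4382/93⌋ = 47 − 47 = 0
n=78: ⌊(79·56+70)/93⌋ − ⌊(78·56+70)/93⌋ = ⌊4494/93⌋ − ⌊4438/93⌋ = 48 − 47 = 1
n=79: ⌊(80·56+70)/93⌋ − ⌊(79·56+70)/93⌋ = ⌊4550/93⌋ − ⌊4494/93⌋ = 48 − 48 = 0
n=80: ⌊(81·56+70)/93⌋ − ⌊(80·56+70)/93⌋ = ⌊4606/93⌋ − ⌊4550/93⌋ = 49 − 48 = 1
n=81: ⌊(82·56+70)/93⌋ − ⌊(81·56+70)/93⌋ = ⌊4662/93⌋ − ⌊4606/93⌋ = 50 − 49 = 1
n=82: ⌊(83·56+70)/93⌋ − ⌊(82·56+70)/93⌋ = ⌊4718/93⌋ − ⌊4662/93⌋ = 50 − 50 = 0
n=83: ⌊(84·56+70)/93⌋ − ⌊(83·56+70)/93⌋ = ⌊4774/93⌋ − ⌊4718/93⌋ = 51 − 50 = 1
n=84: ⌊(85·56+70)/93⌋ − ⌊(84·56+70)/93⌋ = ⌊4830/93⌋ − ⌊4774/93⌋ = 51 − 51 = 0
n=85: ⌊(86·56+70)/93⌋ − ⌊(85·56+70)/93⌋ = ⌊4886/93⌋ − ⌊4830/93⌋ = 52 − 51 = 1
n=86: ⌊(87·56+70)/93⌋ − ⌊(86·56+70)/93⌋ = ⌊4942/93⌋ − ⌊4886/93⌋ = 53 − 52 = 1
n=87: ⌊(88·56+70)/93⌋ − ⌊(87·56+70)/93⌋ = ⌊4998/93⌋ − ⌊4942/93⌋ = 53 − 53 = 0
n=88: ⌊(89·56+70)/93⌋ − ⌊(88·56+70)/93⌋ = ⌊5054/93⌋ − ⌊4998/93⌋ = 54 − 53 = 1
n=89: ⌊(90·56+70)/93⌋ − ⌊(89·56+70)/93⌋ = ⌊5110/93⌋ − ⌊5054/93⌋ = 54 − 54 = 0
n=90: ⌊(91·56+70)/93⌋ − ⌊(90·56+70)/93⌋ = ⌊5166/93⌋ − ⌊5110/93⌋ = 55 − 54 = 1
n=91: ⌊(92·56+70)/93⌋ − ⌊(91·56+70)/93⌋ = ⌊5222/93⌋ − ⌊5166/93⌋ = 56 − 55 = 1
n=92: ⌊(93·56+70)/93⌋ − ⌊(92·56+70)/93⌋ = ⌊5278/93⌋ − ⌊5222/93⌋ = 56 − 56 = 0
n=93: ⌊(94·56+70)/93⌋ − ⌊(93·56+70)/93⌋ = ⌊5334/93⌋ − ⌊5278/93⌋ = 57 − 56 = 1
n=94: ⌊(95·56+70)/93⌋ − ⌊(94·56+70)/93⌋ = ⌊5390/93⌋ − ⌊5334/93⌋ = 57 − 57 = 0
n=95: ⌊(96·56+70)/93⌋ − ⌊(95·56+70)/93⌋ = ⌊5446/93⌋ − ⌊5390/93⌋ = 58 − 57 = 1
n=96: ⌊(97·56+70)/93⌋ − ⌊(96·56+70)/93⌋ = ⌊5502/93⌋ − ⌊5446/93⌋ = 59 − 58 = 1
n=97: ⌊(98·56+70)/93⌋ − ⌊(97·56+70)/93⌋ = ⌊5558/93⌋ − ⌊5502/93⌋ = 59 − 59 = 0
n=98: ⌊(99·56+70)/93⌋ − ⌊(98·56+70)/93⌋ = ⌊5614/93⌋ − ⌊5558/93⌋ = 60 − 59 = 1
n=99: ⌊(100·56+70)/93⌋ − ⌊(99·56+70)/93⌋ = ⌊5670/93⌋ − ⌊5614/93⌋ = 60 − 60 = 0
n=100: ⌊(101·56+70)/93⌋ − ⌊(100·56+70)/93⌋ = ⌊5726/93⌋ − ⌊5670/93⌋ = 61 − 60 = 1
n=101: ⌊(102·56+70)/93⌋ − ⌊(101·56+70)/93⌋ = ⌊5782/93⌋ − ⌊5726/93⌋ = 62 − 61 = 1
n=102: ⌊(103·56+70)/93⌋ − ⌊(102·56+70)/93⌋ = ⌊5838/93⌋ − ⌊5782/93⌋ = 62 − 62 = 0
n=103: ⌊(104·56+70)/93⌋ − ⌊(103·56+70)/93⌋ = ⌊5894/93⌋ − ⌊5838/93⌋ = 63 − 62 = 1
n=104: ⌊(105·56+70)/93⌋ − ⌊(104·56+70)/93⌋ = ⌊5950/93⌋ − ⌊5894/93⌋ = 63 − 63 = 0

101101011010110101101101011010110101101011010110101101011010110101101011010110101101011010110101101011010
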